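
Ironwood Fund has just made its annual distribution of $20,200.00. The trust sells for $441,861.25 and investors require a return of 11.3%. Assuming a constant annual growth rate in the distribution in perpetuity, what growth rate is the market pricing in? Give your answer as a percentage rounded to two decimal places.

P = D₀(1+g)/(r−g) ⇒ P(r−g) = D₀(1+g) ⇒ g(P+D₀) = P·r − D₀
g = (P·r − D₀)/(P + D₀) = ($441,861.25×0.113 − $20,200.00) / ($441,861.25 + $20,200.00) = 0.064343

6.43%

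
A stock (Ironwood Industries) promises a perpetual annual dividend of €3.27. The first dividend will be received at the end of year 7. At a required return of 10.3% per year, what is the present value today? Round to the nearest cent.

€17.63

Value at end of year 6: C / r = €3.27 / 0.103 = €31.7476
Discount to today: PV = €31.7476 / (1 + 0.103)^6 = €31.7476 / 1.800749 = €17.63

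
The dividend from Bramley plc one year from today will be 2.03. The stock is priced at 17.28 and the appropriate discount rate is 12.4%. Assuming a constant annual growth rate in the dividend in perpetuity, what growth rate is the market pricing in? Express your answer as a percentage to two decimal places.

P = D₁/(r−g) ⇒ g = r − D₁/P = 0.124 − 2.03/17.28 = 0.006523

0.65%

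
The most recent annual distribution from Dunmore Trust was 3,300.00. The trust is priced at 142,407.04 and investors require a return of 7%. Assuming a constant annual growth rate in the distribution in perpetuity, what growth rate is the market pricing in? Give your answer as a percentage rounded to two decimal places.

4.58%

P = D₀(1+g)/(r−g) ⇒ P(r−g) = D₀(1+g) ⇒ g(P+D₀) = P·r − D₀
g = (P·r − D₀)/(P + D₀) = (142,407.04×0.07 − 3,300.00) / (142,407.04 + 3,300.00) = 0.045766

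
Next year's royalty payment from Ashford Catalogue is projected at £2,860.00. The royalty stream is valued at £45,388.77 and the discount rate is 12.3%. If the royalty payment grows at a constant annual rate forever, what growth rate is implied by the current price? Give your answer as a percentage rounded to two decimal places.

6.00%

P = D₁/(r−g) ⇒ g = r − D₁/P = 0.123 − £2,860.00/£45,388.77 = 0.059989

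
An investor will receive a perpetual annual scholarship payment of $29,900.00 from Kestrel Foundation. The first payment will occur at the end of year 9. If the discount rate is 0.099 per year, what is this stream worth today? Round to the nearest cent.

$141923.55

Value at end of year 8: C / r = $29,900.00 / 0.099 = $302,020.2020
Discount to today: PV = $302,020.2020 / (1 + 0.099)^8 = $302,020.2020 / 2.128049 = $141,923.55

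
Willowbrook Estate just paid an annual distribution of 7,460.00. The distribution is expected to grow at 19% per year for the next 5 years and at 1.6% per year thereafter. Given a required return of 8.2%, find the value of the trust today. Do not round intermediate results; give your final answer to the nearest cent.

234865.28

D_1 = 8877.40000
D_2 = 10564.10600
D_3 = 12571.28614
D_4 = 14959.83051
D_5 = 17802.19830
Terminal value at year 5: TV = D_5×(1+g_2)/(r−g_2) = 18087.03348/0.066 = 274045.96175
P_0 = D_1/(1+r)^1 + D_2/(1+r)^2 + D_3/(1+r)^3 + D_4/(1+r)^4 + D_5/(1+r)^5 + TV/(1+r)^5
    = 8204.62107 + 9023.56661 + 9924.25533 + 10914.84644 + 12004.31355 + 184793.67526 = 234865.27826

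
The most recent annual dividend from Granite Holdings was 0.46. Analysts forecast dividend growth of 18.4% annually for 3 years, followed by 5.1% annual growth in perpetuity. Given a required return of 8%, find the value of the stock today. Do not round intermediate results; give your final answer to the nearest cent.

23.63

D_1 = 0.54464
D_2 = 0.64485
D_3 = 0.76351
Terminal value at year 3: TV = D_3×(1+g_2)/(r−g_2) = 0.80245/0.029 = 27.67054
P_0 = D_1/(1+r)^1 + D_2/(1+r)^2 + D_3/(1+r)^3 + TV/(1+r)^3
    = 0.50430 + 0.55286 + 0.60610 + 21.96577 = 23.62902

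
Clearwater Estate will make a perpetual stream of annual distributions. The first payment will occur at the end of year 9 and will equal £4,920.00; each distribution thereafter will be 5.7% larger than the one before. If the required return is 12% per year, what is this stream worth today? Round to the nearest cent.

Value at end of year 8: C₁ / (r − g) = £4,920.00 / (0.12 − 0.057) = £78,095.2381
Discount to today: PV = £78,095.2381 / (1 + 0.12)^8 = £78,095.2381 / 2.475963 = £31,541.36

£31541.36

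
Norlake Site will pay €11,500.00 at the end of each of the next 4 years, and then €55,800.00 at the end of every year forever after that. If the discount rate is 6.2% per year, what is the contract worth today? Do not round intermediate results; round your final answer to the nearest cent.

€747196.22

PV of 4-year annuity: €11,500.00 × [1 − (1+0.062)^−4] / 0.062 = 39666.89617
Perpetuity value at year 4: €55,800.00 / 0.062 = 900000.00000
PV of perpetuity: 900000.00000 / (1+0.062)^4 = 707529.32120
Total PV = 39666.89617 + 707529.32120 = 747196.21737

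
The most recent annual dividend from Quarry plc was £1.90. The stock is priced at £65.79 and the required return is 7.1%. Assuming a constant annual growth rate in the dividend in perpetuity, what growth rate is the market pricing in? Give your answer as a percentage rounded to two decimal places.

4.09%

P = D₀(1+g)/(r−g) ⇒ P(r−g) = D₀(1+g) ⇒ g(P+D₀) = P·r − D₀
g = (P·r − D₀)/(P + D₀) = (£65.79×0.071 − £1.90) / (£65.79 + £1.90) = 0.040938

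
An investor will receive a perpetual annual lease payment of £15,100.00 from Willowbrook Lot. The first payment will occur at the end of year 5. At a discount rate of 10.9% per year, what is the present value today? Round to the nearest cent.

£91584.98

Value at end of year 4: C / r = £15,100.00 / 0.109 = £138,532.1101
Discount to today: PV = £138,532.1101 / (1 + 0.109)^4 = £138,532.1101 / 1.512607 = £91,584.98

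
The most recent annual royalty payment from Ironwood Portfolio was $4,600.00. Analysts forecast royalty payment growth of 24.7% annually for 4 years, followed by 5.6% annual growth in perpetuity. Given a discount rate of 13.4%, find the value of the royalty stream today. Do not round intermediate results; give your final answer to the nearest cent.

$114526.49

D_1 = 5736.20000
D_2 = 7153.04140
D_3 = 8919.84263
D_4 = 11123.04375
Terminal value at year 4: TV = D_4×(1+g_2)/(r−g_2) = 11745.93420/0.078 = 150588.90006
P_0 = D_1/(1+r)^1 + D_2/(1+r)^2 + D_3/(1+r)^3 + D_4/(1+r)^4 + TV/(1+r)^4
    = 5058.37743 + 5562.43091 + 6116.71194 + 6726.22557 + 91062.74611 = 114526.49195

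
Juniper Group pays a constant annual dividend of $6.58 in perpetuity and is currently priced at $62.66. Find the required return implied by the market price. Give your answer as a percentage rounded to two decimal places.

P = C/r ⇒ r = C/P = $6.58/$62.66 = 0.105011

10.50%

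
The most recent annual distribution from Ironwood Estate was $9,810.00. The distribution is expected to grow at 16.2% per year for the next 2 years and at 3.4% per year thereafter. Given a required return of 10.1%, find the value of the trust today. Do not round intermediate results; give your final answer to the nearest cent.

D_1 = 11399.22000
D_2 = 13245.89364
Terminal value at year 2: TV = D_2×(1+g_2)/(r−g_2) = 13696.25402/0.067 = 204421.70185
P_0 = D_1/(1+r)^1 + D_2/(1+r)^2 + TV/(1+r)^2
    = 10353.51499 + 10927.14297 + 168636.80351 = 189917.46147

$189917.46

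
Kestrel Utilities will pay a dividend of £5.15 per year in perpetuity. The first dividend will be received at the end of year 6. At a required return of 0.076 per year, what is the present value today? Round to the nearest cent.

Value at end of year 5: C / r = £5.15 / 0.076 = £67.7632
Discount to today: PV = £67.7632 / (1 + 0.076)^5 = £67.7632 / 1.442319 = £46.98

£46.98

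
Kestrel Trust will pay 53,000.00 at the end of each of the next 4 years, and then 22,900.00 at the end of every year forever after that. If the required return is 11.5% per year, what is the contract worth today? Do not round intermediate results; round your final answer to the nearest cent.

PV of 4-year annuity: 53,000.00 × [1 − (1+0.115)^−4] / 0.115 = 162689.53137
Perpetuity value at year 4: 22,900.00 / 0.115 = 199130.43478
PV of perpetuity: 199130.43478 / (1+0.115)^4 = 128836.27878
Total PV = 162689.53137 + 128836.27878 = 291525.81014

291525.81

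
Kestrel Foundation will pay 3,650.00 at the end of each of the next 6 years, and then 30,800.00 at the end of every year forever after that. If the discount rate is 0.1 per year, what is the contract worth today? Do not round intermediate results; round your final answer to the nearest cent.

PV of 6-year annuity: 3,650.00 × [1 − (1+0.1)^−6] / 0.1 = 15896.70155
Perpetuity value at year 6: 30,800.00 / 0.1 = 308000.00000
PV of perpetuity: 308000.00000 / (1+0.1)^6 = 173857.97046
Total PV = 15896.70155 + 173857.97046 = 189754.67201

189754.67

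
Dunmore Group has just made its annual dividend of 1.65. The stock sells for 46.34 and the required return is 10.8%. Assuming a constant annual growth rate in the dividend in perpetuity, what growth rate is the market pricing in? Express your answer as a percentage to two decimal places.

6.99%

P = D₀(1+g)/(r−g) ⇒ P(r−g) = D₀(1+g) ⇒ g(P+D₀) = P·r − D₀
g = (P·r − D₀)/(P + D₀) = (46.34×0.108 − 1.65) / (46.34 + 1.65) = 0.069905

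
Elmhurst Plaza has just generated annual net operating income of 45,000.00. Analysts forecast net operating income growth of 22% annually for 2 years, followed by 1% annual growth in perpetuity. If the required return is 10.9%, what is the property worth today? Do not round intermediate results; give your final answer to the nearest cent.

D_1 = 54900.00000
D_2 = 66978.00000
Terminal value at year 2: TV = D_2×(1+g_2)/(r−g_2) = 67647.78000/0.099 = 683310.90909
P_0 = D_1/(1+r)^1 + D_2/(1+r)^2 + TV/(1+r)^2
    = 49504.05771 + 54458.92733 + 555591.07677 = 659554.06181

659554.06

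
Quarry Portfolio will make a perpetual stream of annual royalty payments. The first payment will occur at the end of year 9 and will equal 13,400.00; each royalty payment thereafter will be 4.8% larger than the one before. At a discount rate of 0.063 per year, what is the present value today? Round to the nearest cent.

547958.19

Value at end of year 8: C₁ / (r − g) = 13,400.00 / (0.063 − 0.048) = 893,333.3333
Discount to today: PV = 893,333.3333 / (1 + 0.063)^8 = 893,333.3333 / 1.630295 = 547,958.19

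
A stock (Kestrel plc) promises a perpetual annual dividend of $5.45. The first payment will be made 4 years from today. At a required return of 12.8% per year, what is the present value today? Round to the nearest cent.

$29.67

Value at end of year 3: C / r = $5.45 / 0.128 = $42.5781
Discount to today: PV = $42.5781 / (1 + 0.128)^3 = $42.5781 / 1.435249 = $29.67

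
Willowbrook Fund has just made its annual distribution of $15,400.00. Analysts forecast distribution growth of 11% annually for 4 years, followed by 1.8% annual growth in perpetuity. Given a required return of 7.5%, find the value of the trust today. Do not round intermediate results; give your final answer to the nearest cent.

D_1 = 17094.00000
D_2 = 18974.34000
D_3 = 21061.51740
D_4 = 23378.28431
Terminal value at year 4: TV = D_4×(1+g_2)/(r−g_2) = 23799.09343/0.057 = 417527.95494
P_0 = D_1/(1+r)^1 + D_2/(1+r)^2 + D_3/(1+r)^3 + D_4/(1+r)^4 + TV/(1+r)^4
    = 15901.39535 + 16419.11520 + 16953.69104 + 17505.67168 + 312645.15386 = 379425.02712

$379425.03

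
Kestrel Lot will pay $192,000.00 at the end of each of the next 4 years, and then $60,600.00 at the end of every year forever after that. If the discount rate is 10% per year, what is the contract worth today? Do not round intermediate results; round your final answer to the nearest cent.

PV of 4-year annuity: $192,000.00 × [1 − (1+0.1)^−4] / 0.1 = 608614.16570
Perpetuity value at year 4: $60,600.00 / 0.1 = 606000.00000
PV of perpetuity: 606000.00000 / (1+0.1)^4 = 413906.15395
Total PV = 608614.16570 + 413906.15395 = 1022520.31965

$1022520.32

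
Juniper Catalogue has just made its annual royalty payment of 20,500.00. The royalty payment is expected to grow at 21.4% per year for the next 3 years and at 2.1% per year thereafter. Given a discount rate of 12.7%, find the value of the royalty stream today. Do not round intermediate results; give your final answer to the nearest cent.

318300.54

D_1 = 24887.00000
D_2 = 30212.81800
D_3 = 36678.36105
Terminal value at year 3: TV = D_3×(1+g_2)/(r−g_2) = 37448.60663/0.106 = 353288.74183
P_0 = D_1/(1+r)^1 + D_2/(1+r)^2 + D_3/(1+r)^3 + TV/(1+r)^3
    = 22082.51996 + 23787.20429 + 25623.48359 + 246807.32782 = 318300.53567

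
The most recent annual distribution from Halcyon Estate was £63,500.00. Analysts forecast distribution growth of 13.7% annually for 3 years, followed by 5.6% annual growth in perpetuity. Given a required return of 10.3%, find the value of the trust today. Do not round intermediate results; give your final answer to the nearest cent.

£1765256.02

D_1 = 72199.50000
D_2 = 82090.83150
D_3 = 93337.27542
Terminal value at year 3: TV = D_3×(1+g_2)/(r−g_2) = 98564.16284/0.047 = 2097109.84763
P_0 = D_1/(1+r)^1 + D_2/(1+r)^2 + D_3/(1+r)^3 + TV/(1+r)^3
    = 65457.38894 + 67475.11444 + 69555.03637 + 1562768.47671 = 1765256.01646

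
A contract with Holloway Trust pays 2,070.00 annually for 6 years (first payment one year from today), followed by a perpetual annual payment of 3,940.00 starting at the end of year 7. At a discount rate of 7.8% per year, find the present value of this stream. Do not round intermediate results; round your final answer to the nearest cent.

41815.33

PV of 6-year annuity: 2,070.00 × [1 − (1+0.078)^−6] / 0.078 = 9627.69953
Perpetuity value at year 6: 3,940.00 / 0.078 = 50512.82051
PV of perpetuity: 50512.82051 / (1+0.078)^6 = 32187.63397
Total PV = 9627.69953 + 32187.63397 = 41815.33350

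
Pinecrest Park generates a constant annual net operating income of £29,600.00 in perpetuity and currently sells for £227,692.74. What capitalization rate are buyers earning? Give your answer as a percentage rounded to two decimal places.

13.00%

P = C/r ⇒ r = C/P = £29,600.00/£227,692.74 = 0.130000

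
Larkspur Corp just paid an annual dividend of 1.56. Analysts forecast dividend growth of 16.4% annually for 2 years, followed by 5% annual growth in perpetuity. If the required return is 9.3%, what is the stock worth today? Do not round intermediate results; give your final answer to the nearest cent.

46.63

D_1 = 1.81584
D_2 = 2.11364
Terminal value at year 2: TV = D_2×(1+g_2)/(r−g_2) = 2.21932/0.043 = 51.61208
P_0 = D_1/(1+r)^1 + D_2/(1+r)^2 + TV/(1+r)^2
    = 1.66134 + 1.76925 + 43.20272 = 46.63331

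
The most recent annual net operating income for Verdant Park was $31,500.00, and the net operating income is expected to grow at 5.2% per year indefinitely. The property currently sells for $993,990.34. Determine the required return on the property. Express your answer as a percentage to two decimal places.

8.53%

D₁ = $31,500.00 × 1.052 = $33,138.0000
P = D₁/(r − g) ⇒ r = D₁/P + g = $33,138.0000/$993,990.34 + 0.052 = 0.033338 + 0.052 = 0.085338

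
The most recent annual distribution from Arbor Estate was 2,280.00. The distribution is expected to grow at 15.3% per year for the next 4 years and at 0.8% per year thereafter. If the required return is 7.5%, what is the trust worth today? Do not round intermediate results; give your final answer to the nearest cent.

D_1 = 2628.84000
D_2 = 3031.05252
D_3 = 3494.80356
D_4 = 4029.50850
Terminal value at year 4: TV = D_4×(1+g_2)/(r−g_2) = 4061.74457/0.067 = 60623.05325
P_0 = D_1/(1+r)^1 + D_2/(1+r)^2 + D_3/(1+r)^3 + D_4/(1+r)^4 + TV/(1+r)^4
    = 2445.43256 + 2622.86859 + 2813.17906 + 3017.29810 + 45394.57439 = 56293.35270

56293.35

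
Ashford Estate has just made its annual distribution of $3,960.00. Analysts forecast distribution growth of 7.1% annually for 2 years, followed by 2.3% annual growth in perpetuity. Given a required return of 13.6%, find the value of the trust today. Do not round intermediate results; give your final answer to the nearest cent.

D_1 = 4241.16000
D_2 = 4542.28236
Terminal value at year 2: TV = D_2×(1+g_2)/(r−g_2) = 4646.75485/0.113 = 41121.72437
P_0 = D_1/(1+r)^1 + D_2/(1+r)^2 + TV/(1+r)^2
    = 3733.41549 + 3519.79577 + 31865.05373 = 39118.26499

$39118.26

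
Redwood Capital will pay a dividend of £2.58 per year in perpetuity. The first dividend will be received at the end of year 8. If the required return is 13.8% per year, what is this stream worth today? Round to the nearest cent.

£7.56

Value at end of year 7: C / r = £2.58 / 0.138 = £18.6957
Discount to today: PV = £18.6957 / (1 + 0.138)^7 = £18.6957 / 2.471700 = £7.56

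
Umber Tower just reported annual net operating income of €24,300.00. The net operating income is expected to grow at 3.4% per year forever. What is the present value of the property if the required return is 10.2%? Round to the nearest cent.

D₁ = D₀ × (1 + g) = €24,300.00 × 1.034 = €25,126.2000
Growing perpetuity: P = D₁ / (r − g) = €25,126.2000 / (0.102 − 0.034) = €369,502.94

€369502.94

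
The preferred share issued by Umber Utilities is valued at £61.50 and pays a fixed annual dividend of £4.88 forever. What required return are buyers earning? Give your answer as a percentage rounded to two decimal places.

7.93%

P = C/r ⇒ r = C/P = £4.88/£61.50 = 0.079350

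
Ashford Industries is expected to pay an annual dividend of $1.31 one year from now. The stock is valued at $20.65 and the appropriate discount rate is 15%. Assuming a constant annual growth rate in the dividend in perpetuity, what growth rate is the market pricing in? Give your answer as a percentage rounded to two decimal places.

P = D₁/(r−g) ⇒ g = r − D₁/P = 0.15 − $1.31/$20.65 = 0.086562

8.66%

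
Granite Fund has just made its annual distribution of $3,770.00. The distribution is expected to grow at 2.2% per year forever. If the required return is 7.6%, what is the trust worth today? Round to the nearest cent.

D₁ = D₀ × (1 + g) = $3,770.00 × 1.022 = $3,852.9400
Growing perpetuity: P = D₁ / (r − g) = $3,852.9400 / (0.076 − 0.022) = $71,350.74

$71350.74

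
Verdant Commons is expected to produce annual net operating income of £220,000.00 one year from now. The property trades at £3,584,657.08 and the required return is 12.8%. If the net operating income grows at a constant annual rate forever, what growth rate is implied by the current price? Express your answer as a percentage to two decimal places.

P = D₁/(r−g) ⇒ g = r − D₁/P = 0.128 − £220,000.00/£3,584,657.08 = 0.066627

6.66%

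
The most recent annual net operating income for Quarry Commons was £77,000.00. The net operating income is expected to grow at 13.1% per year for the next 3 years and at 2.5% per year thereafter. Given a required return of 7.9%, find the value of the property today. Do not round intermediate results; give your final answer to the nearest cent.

£1937222.31

D_1 = 87087.00000
D_2 = 98495.39700
D_3 = 111398.29401
Terminal value at year 3: TV = D_3×(1+g_2)/(r−g_2) = 114183.25136/0.054 = 2114504.65476
P_0 = D_1/(1+r)^1 + D_2/(1+r)^2 + D_3/(1+r)^3 + TV/(1+r)^3
    = 80710.84337 + 84600.52257 + 88677.65619 + 1683233.28879 = 1937222.31093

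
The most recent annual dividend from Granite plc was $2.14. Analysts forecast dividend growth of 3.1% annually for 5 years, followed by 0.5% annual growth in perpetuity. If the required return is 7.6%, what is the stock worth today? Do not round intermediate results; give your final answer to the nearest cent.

$33.90

D_1 = 2.20634
D_2 = 2.27474
D_3 = 2.34525
D_4 = 2.41796
D_5 = 2.49291
Terminal value at year 5: TV = D_5×(1+g_2)/(r−g_2) = 2.50538/0.071 = 35.28701
P_0 = D_1/(1+r)^1 + D_2/(1+r)^2 + D_3/(1+r)^3 + D_4/(1+r)^4 + D_5/(1+r)^5 + TV/(1+r)^5
    = 2.05050 + 1.96475 + 1.88258 + 1.80385 + 1.72841 + 24.46546 = 33.89554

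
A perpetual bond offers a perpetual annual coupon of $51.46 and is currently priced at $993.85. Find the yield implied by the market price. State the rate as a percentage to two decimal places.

P = C/r ⇒ r = C/P = $51.46/$993.85 = 0.051778

5.18%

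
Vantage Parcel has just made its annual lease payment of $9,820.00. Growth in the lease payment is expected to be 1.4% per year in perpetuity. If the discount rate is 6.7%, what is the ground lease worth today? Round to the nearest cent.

D₁ = D₀ × (1 + g) = $9,820.00 × 1.014 = $9,957.4800
Growing perpetuity: P = D₁ / (r − g) = $9,957.4800 / (0.067 − 0.014) = $187,876.98

$187876.98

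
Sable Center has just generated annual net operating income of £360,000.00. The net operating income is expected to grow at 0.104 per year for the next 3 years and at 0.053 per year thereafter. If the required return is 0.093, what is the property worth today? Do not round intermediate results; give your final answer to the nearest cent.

D_1 = 397440.00000
D_2 = 438773.76000
D_3 = 484406.23104
Terminal value at year 3: TV = D_3×(1+g_2)/(r−g_2) = 510079.76129/0.04 = 12751994.03213
P_0 = D_1/(1+r)^1 + D_2/(1+r)^2 + D_3/(1+r)^3 + TV/(1+r)^3
    = 363623.05581 + 367282.57421 + 370978.92217 + 9766020.12609 = 10867904.67828

£10867904.68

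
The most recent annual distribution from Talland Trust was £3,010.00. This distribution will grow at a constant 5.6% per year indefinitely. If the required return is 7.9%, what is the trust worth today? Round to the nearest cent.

D₁ = D₀ × (1 + g) = £3,010.00 × 1.056 = £3,178.5600
Growing perpetuity: P = D₁ / (r − g) = £3,178.5600 / (0.079 − 0.056) = £138,198.26

£138198.26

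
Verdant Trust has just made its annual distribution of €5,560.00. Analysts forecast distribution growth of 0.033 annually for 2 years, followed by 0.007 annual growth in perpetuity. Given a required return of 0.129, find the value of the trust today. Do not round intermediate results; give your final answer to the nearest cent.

D_1 = 5743.48000
D_2 = 5933.01484
Terminal value at year 2: TV = D_2×(1+g_2)/(r−g_2) = 5974.54594/0.122 = 48971.68806
P_0 = D_1/(1+r)^1 + D_2/(1+r)^2 + TV/(1+r)^2
    = 5087.22764 + 4654.65558 + 38419.98497 = 48161.86818

€48161.87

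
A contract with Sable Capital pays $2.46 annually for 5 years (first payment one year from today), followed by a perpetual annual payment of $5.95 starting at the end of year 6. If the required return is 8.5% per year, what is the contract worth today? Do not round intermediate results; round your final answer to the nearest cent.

PV of 5-year annuity: $2.46 × [1 − (1+0.085)^−5] / 0.085 = 9.69398
Perpetuity value at year 5: $5.95 / 0.085 = 70.00000
PV of perpetuity: 70.00000 / (1+0.085)^5 = 46.55318
Total PV = 9.69398 + 46.55318 = 56.24716

$56.25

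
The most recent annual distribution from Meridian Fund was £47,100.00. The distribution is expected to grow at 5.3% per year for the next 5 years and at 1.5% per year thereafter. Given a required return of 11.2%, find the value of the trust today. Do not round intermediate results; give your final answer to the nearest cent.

£575824.10

D_1 = 49596.30000
D_2 = 52224.90390
D_3 = 54992.82381
D_4 = 57907.44347
D_5 = 60976.53797
Terminal value at year 5: TV = D_5×(1+g_2)/(r−g_2) = 61891.18604/0.097 = 638053.46435
P_0 = D_1/(1+r)^1 + D_2/(1+r)^2 + D_3/(1+r)^3 + D_4/(1+r)^4 + D_5/(1+r)^5 + TV/(1+r)^5
    = 44600.98921 + 42234.56982 + 39993.70685 + 37871.73859 + 35862.35678 + 375260.74360 = 575824.10484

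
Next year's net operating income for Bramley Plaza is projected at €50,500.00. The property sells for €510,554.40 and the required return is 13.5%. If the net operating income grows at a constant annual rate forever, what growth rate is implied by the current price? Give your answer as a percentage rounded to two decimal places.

P = D₁/(r−g) ⇒ g = r − D₁/P = 0.135 − €50,500.00/€510,554.40 = 0.036088

3.61%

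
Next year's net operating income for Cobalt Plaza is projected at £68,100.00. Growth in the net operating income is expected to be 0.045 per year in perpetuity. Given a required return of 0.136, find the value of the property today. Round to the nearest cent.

£748351.65

Growing perpetuity: P = D₁ / (r − g) = £68,100.0000 / (0.136 − 0.045) = £748,351.65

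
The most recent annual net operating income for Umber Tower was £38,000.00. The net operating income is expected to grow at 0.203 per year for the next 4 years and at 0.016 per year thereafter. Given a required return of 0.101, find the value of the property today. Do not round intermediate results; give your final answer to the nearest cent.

D_1 = 45714.00000
D_2 = 54993.94200
D_3 = 66157.71223
D_4 = 79587.72781
Terminal value at year 4: TV = D_4×(1+g_2)/(r−g_2) = 80861.13145/0.085 = 951307.42886
P_0 = D_1/(1+r)^1 + D_2/(1+r)^2 + D_3/(1+r)^3 + D_4/(1+r)^4 + TV/(1+r)^4
    = 41520.43597 + 45367.01587 + 49569.95467 + 54162.26654 + 647398.38596 = 838018.05900

£838018.06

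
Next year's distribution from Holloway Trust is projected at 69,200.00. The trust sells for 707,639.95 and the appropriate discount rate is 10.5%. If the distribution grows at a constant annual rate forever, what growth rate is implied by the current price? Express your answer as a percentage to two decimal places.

P = D₁/(r−g) ⇒ g = r − D₁/P = 0.105 − 69,200.00/707,639.95 = 0.007210

0.72%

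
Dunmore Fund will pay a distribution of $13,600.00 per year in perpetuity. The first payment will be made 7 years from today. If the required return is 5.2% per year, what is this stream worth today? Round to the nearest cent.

Value at end of year 6: C / r = $13,600.00 / 0.052 = $261,538.4615
Discount to today: PV = $261,538.4615 / (1 + 0.052)^6 = $261,538.4615 / 1.355484 = $192,948.38

$192948.38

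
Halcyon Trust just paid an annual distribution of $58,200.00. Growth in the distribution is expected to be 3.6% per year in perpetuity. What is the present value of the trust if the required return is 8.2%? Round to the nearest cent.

$1310765.22

D₁ = D₀ × (1 + g) = $58,200.00 × 1.036 = $60,295.2000
Growing perpetuity: P = D₁ / (r − g) = $60,295.2000 / (0.082 − 0.036) = $1,310,765.22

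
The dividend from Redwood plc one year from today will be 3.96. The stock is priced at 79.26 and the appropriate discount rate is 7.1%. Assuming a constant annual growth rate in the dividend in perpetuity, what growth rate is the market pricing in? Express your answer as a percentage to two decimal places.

2.10%

P = D₁/(r−g) ⇒ g = r − D₁/P = 0.071 − 3.96/79.26 = 0.021038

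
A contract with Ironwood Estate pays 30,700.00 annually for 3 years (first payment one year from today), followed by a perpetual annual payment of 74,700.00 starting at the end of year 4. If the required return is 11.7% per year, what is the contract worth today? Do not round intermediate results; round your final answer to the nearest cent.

532233.76

PV of 3-year annuity: 30,700.00 × [1 − (1+0.117)^−3] / 0.117 = 74118.01582
Perpetuity value at year 3: 74,700.00 / 0.117 = 638461.53846
PV of perpetuity: 638461.53846 / (1+0.117)^3 = 458115.74754
Total PV = 74118.01582 + 458115.74754 = 532233.76335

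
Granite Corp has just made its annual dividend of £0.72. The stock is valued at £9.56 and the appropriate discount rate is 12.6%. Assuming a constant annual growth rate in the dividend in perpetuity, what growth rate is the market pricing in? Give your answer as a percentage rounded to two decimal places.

P = D₀(1+g)/(r−g) ⇒ P(r−g) = D₀(1+g) ⇒ g(P+D₀) = P·r − D₀
g = (P·r − D₀)/(P + D₀) = (£9.56×0.126 − £0.72) / (£9.56 + £0.72) = 0.047136

4.71%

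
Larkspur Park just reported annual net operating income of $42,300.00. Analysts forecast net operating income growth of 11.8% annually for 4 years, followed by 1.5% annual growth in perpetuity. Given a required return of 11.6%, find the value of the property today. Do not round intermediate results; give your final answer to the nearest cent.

$598108.95

D_1 = 47291.40000
D_2 = 52871.78520
D_3 = 59110.65585
D_4 = 66085.71324
Terminal value at year 4: TV = D_4×(1+g_2)/(r−g_2) = 67076.99894/0.101 = 664128.70241
P_0 = D_1/(1+r)^1 + D_2/(1+r)^2 + D_3/(1+r)^3 + D_4/(1+r)^4 + TV/(1+r)^4
    = 42375.80645 + 42451.74876 + 42527.82716 + 42604.04190 + 428149.53002 = 598108.95430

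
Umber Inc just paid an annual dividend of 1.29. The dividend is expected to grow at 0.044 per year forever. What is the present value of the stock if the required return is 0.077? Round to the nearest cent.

D₁ = D₀ × (1 + g) = 1.29 × 1.044 = 1.3468
Growing perpetuity: P = D₁ / (r − g) = 1.3468 / (0.077 − 0.044) = 40.81

40.81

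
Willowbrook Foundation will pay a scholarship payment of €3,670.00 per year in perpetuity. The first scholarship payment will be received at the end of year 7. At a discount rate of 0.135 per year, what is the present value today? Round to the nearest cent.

€12716.19

Value at end of year 6: C / r = €3,670.00 / 0.135 = €27,185.1852
Discount to today: PV = €27,185.1852 / (1 + 0.135)^6 = €27,185.1852 / 2.137840 = €12,716.19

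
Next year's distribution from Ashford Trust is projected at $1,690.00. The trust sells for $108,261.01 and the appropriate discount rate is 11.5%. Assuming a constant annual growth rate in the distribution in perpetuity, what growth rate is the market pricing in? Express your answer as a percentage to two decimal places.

9.94%

P = D₁/(r−g) ⇒ g = r − D₁/P = 0.115 − $1,690.00/$108,261.01 = 0.099390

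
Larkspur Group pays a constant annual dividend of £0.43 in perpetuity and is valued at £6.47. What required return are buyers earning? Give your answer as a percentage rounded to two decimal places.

P = C/r ⇒ r = C/P = £0.43/£6.47 = 0.066461

6.65%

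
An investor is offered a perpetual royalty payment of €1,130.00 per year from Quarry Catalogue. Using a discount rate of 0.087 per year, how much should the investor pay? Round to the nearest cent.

€12988.51

Level perpetuity: PV = C / r = €1,130.00 / 0.087 = €12,988.51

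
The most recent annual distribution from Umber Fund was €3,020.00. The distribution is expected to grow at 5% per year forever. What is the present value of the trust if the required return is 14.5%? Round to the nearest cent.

€33378.95

D₁ = D₀ × (1 + g) = €3,020.00 × 1.05 = €3,171.0000
Growing perpetuity: P = D₁ / (r − g) = €3,171.0000 / (0.145 − 0.05) = €33,378.95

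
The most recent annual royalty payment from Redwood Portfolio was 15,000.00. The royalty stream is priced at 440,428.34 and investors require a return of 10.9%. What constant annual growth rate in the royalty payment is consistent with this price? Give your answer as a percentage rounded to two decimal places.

P = D₀(1+g)/(r−g) ⇒ P(r−g) = D₀(1+g) ⇒ g(P+D₀) = P·r − D₀
g = (P·r − D₀)/(P + D₀) = (440,428.34×0.109 − 15,000.00) / (440,428.34 + 15,000.00) = 0.072474

7.25%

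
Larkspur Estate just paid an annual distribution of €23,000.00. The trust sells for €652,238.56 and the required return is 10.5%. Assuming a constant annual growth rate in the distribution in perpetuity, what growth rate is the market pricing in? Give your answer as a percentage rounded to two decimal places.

6.74%

P = D₀(1+g)/(r−g) ⇒ P(r−g) = D₀(1+g) ⇒ g(P+D₀) = P·r − D₀
g = (P·r − D₀)/(P + D₀) = (€652,238.56×0.105 − €23,000.00) / (€652,238.56 + €23,000.00) = 0.067361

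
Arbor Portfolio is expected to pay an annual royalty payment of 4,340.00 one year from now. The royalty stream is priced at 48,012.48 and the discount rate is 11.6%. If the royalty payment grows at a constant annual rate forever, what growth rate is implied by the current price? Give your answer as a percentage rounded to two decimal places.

P = D₁/(r−g) ⇒ g = r − D₁/P = 0.116 − 4,340.00/48,012.48 = 0.025607

2.56%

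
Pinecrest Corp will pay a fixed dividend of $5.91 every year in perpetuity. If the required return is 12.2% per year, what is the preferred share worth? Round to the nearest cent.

Level perpetuity: PV = C / r = $5.91 / 0.122 = $48.44

$48.44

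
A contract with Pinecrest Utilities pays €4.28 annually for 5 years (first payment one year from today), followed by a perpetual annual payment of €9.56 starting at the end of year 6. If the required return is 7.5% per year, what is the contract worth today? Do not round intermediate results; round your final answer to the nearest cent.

€106.10

PV of 5-year annuity: €4.28 × [1 − (1+0.075)^−5] / 0.075 = 17.31639
Perpetuity value at year 5: €9.56 / 0.075 = 127.46667
PV of perpetuity: 127.46667 / (1+0.075)^5 = 88.78801
Total PV = 17.31639 + 88.78801 = 106.10439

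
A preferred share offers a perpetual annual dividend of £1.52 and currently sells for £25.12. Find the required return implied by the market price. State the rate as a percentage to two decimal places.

P = C/r ⇒ r = C/P = £1.52/£25.12 = 0.060510

6.05%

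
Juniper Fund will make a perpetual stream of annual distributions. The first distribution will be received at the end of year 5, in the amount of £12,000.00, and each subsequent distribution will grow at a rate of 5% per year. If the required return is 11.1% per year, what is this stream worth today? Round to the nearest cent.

£129120.49

Value at end of year 4: C₁ / (r − g) = £12,000.00 / (0.111 − 0.05) = £196,721.3115
Discount to today: PV = £196,721.3115 / (1 + 0.111)^4 = £196,721.3115 / 1.523548 = £129,120.49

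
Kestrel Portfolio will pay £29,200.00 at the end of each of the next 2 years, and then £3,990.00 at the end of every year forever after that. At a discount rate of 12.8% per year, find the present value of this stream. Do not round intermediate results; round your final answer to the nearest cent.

£73334.37

PV of 2-year annuity: £29,200.00 × [1 − (1+0.128)^−2] / 0.128 = 48835.57165
Perpetuity value at year 2: £3,990.00 / 0.128 = 31171.87500
PV of perpetuity: 31171.87500 / (1+0.128)^2 = 24498.79518
Total PV = 48835.57165 + 24498.79518 = 73334.36683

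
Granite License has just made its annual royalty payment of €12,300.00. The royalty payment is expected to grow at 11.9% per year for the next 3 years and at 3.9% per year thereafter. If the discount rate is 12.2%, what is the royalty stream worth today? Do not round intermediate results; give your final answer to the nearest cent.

€189443.54

D_1 = 13763.70000
D_2 = 15401.58030
D_3 = 17234.36836
Terminal value at year 3: TV = D_3×(1+g_2)/(r−g_2) = 17906.50872/0.083 = 215741.06893
P_0 = D_1/(1+r)^1 + D_2/(1+r)^2 + D_3/(1+r)^3 + TV/(1+r)^3
    = 12267.11230 + 12234.31253 + 12201.60047 + 152740.51671 = 189443.54201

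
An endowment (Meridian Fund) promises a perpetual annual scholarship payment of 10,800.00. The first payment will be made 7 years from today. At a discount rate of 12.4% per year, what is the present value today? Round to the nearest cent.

43192.09

Value at end of year 6: C / r = 10,800.00 / 0.124 = 87,096.7742
Discount to today: PV = 87,096.7742 / (1 + 0.124)^6 = 87,096.7742 / 2.016498 = 43,192.09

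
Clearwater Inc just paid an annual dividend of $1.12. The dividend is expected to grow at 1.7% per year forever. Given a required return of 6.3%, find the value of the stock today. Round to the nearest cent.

D₁ = D₀ × (1 + g) = $1.12 × 1.017 = $1.1390
Growing perpetuity: P = D₁ / (r − g) = $1.1390 / (0.063 − 0.017) = $24.76

$24.76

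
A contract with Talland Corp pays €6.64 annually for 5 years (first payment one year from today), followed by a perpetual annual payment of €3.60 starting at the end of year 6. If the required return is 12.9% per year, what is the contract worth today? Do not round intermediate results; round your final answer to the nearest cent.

€38.63

PV of 5-year annuity: €6.64 × [1 − (1+0.129)^−5] / 0.129 = 23.41151
Perpetuity value at year 5: €3.60 / 0.129 = 27.90698
PV of perpetuity: 27.90698 / (1+0.129)^5 = 15.21399
Total PV = 23.41151 + 15.21399 = 38.62550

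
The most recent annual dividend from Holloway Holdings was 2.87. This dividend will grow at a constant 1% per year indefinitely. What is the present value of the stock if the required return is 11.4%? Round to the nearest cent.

D₁ = D₀ × (1 + g) = 2.87 × 1.01 = 2.8987
Growing perpetuity: P = D₁ / (r − g) = 2.8987 / (0.114 − 0.01) = 27.87

27.87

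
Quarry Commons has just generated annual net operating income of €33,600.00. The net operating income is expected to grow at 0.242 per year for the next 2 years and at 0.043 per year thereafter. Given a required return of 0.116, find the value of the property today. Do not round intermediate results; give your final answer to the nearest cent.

€673596.11

D_1 = 41731.20000
D_2 = 51830.15040
Terminal value at year 2: TV = D_2×(1+g_2)/(r−g_2) = 54058.84687/0.073 = 740532.14887
P_0 = D_1/(1+r)^1 + D_2/(1+r)^2 + TV/(1+r)^2
    = 37393.54839 + 41615.40062 + 594587.16235 = 673596.11136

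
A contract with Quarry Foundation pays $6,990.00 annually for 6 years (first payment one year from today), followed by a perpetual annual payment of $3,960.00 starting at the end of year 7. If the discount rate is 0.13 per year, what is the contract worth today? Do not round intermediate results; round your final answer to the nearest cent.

$42574.11

PV of 6-year annuity: $6,990.00 × [1 − (1+0.13)^−6] / 0.13 = 27942.87302
Perpetuity value at year 6: $3,960.00 / 0.13 = 30461.53846
PV of perpetuity: 30461.53846 / (1+0.13)^6 = 14631.24130
Total PV = 27942.87302 + 14631.24130 = 42574.11432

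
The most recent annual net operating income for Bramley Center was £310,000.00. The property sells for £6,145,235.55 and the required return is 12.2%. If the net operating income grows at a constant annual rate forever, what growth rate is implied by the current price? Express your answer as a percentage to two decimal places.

6.81%

P = D₀(1+g)/(r−g) ⇒ P(r−g) = D₀(1+g) ⇒ g(P+D₀) = P·r − D₀
g = (P·r − D₀)/(P + D₀) = (£6,145,235.55×0.122 − £310,000.00) / (£6,145,235.55 + £310,000.00) = 0.068118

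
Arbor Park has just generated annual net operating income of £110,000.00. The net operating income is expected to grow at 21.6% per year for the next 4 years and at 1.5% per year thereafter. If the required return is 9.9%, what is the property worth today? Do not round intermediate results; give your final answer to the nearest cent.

£2562405.72

D_1 = 133760.00000
D_2 = 162652.16000
D_3 = 197785.02656
D_4 = 240506.59230
Terminal value at year 4: TV = D_4×(1+g_2)/(r−g_2) = 244114.19118/0.084 = 2906121.32359
P_0 = D_1/(1+r)^1 + D_2/(1+r)^2 + D_3/(1+r)^3 + D_4/(1+r)^4 + TV/(1+r)^4
    = 121710.64604 + 134668.01236 + 149004.82533 + 164867.94140 + 1992154.29189 = 2562405.71702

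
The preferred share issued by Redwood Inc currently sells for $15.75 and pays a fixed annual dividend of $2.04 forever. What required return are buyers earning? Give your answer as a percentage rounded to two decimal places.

P = C/r ⇒ r = C/P = $2.04/$15.75 = 0.129524

12.95%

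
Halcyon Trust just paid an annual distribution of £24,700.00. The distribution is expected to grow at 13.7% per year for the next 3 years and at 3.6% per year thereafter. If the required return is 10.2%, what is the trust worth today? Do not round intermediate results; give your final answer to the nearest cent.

D_1 = 28083.90000
D_2 = 31931.39430
D_3 = 36305.99532
Terminal value at year 3: TV = D_3×(1+g_2)/(r−g_2) = 37613.01115/0.066 = 569894.10834
P_0 = D_1/(1+r)^1 + D_2/(1+r)^2 + D_3/(1+r)^3 + TV/(1+r)^3
    = 25484.48276 + 26293.88103 + 27128.98615 + 425842.87344 = 504750.22338

£504750.22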